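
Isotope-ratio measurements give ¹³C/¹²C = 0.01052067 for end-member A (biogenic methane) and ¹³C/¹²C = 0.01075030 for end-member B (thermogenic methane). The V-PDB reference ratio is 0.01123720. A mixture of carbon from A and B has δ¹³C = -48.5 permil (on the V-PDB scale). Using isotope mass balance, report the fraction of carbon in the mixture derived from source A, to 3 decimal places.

δ_A = (0.01052067/0.01123720 − 1)×1000 = (0.936236 − 1)×1000 = -63.764 permil
δ_B = (0.01075030/0.01123720 − 1)×1000 = (0.956671 − 1)×1000 = -43.329 permil
f_A = (δ_mix − δ_B)/(δ_A − δ_B) = (-48.5 − (-43.329))/(-63.764 − (-43.329))
f_A = -5.171 / -20.435 = 0.2530

0.253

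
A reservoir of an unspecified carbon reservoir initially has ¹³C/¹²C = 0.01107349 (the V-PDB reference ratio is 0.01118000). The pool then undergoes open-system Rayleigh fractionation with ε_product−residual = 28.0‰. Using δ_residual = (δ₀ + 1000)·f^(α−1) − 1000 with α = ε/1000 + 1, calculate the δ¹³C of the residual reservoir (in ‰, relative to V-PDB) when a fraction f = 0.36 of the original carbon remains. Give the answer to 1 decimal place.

-37.5‰

δ₀ = (0.01107349/0.01118000 − 1)×1000 = (0.990473 − 1)×1000 = -9.527‰
α − 1 = ε/1000 = 0.0280
f^(α−1) = 0.36^(0.0280) = 0.971799
δ_res = (-9.527 + 1000) × 0.971799 − 1000 = 962.541 − 1000 = -37.46‰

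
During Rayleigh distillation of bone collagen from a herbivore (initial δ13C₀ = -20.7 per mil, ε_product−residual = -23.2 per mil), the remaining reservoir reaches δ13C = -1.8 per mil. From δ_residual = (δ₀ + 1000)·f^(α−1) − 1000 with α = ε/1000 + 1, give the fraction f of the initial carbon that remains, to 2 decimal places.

α − 1 = ε/1000 = -0.0232
(δ_res + 1000)/(δ₀ + 1000) = (-1.8 + 1000)/(-20.7 + 1000) = 998.2/979.3 = 1.019299
f = 1.019299^(1/-0.0232) = exp(ln(1.019299)/-0.0232) = exp(0.01912/-0.0232)
f = exp(-0.8239) = 0.4387

0.44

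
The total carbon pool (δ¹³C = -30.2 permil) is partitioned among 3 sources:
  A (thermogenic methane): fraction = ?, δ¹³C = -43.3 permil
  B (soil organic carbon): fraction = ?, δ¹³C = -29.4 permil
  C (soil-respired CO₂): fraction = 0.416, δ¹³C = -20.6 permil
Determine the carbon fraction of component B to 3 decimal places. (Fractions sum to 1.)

Let f_B and f_A be the unknown fractions; fractions sum to 1 so f_B + f_A = 0.584.
Mass balance: Σ fᵢ·δᵢ = δ_bulk ⇒ f_B·(-29.4) + f_A·(-43.3) = -30.2 − (-8.570) = -21.630
Substitute f_A = 0.584 − f_B:
f_B·(-29.4 − -43.3) = -21.630 − 0.584×(-43.3) = 3.657
f_B = 3.657 / 13.9 = 0.2631

0.263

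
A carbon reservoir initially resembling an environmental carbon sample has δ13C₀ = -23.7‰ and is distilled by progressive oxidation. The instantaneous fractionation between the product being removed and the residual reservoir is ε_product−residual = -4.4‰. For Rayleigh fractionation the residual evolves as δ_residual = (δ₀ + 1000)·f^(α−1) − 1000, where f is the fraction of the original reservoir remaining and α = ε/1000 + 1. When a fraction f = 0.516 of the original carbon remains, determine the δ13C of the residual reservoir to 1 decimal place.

Rayleigh residual: δ_res = (δ₀ + 1000)·f^(α−1) − 1000
α = ε/1000 + 1 = 0.99560, so α − 1 = -0.00440
f^(α−1) = 0.516^(-0.00440) = 1.002915
δ_res = (-23.7 + 1000) × 1.002915 − 1000 = 979.146 − 1000 = -20.85‰

-20.9‰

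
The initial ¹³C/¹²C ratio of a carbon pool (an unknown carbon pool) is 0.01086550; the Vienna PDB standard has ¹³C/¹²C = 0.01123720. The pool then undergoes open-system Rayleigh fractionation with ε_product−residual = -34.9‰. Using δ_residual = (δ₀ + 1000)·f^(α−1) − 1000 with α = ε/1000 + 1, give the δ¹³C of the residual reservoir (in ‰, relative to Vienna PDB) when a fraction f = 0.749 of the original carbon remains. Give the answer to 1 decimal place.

δ₀ = (0.01086550/0.01123720 − 1)×1000 = (0.966922 − 1)×1000 = -33.078‰
α − 1 = ε/1000 = -0.0349
f^(α−1) = 0.749^(-0.0349) = 1.010138
δ_res = (-33.078 + 1000) × 1.010138 − 1000 = 976.725 − 1000 = -23.28‰

-23.3‰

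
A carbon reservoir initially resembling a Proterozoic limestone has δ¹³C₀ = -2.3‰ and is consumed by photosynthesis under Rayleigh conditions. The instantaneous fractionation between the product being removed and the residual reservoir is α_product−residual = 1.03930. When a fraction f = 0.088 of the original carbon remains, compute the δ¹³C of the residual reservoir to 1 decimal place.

-93.2‰

Rayleigh residual: δ_res = (δ₀ + 1000)·f^(α−1) − 1000
α − 1 = 0.03930
f^(α−1) = 0.088^(0.03930) = 0.908904
δ_res = (-2.3 + 1000) × 0.908904 − 1000 = 906.814 − 1000 = -93.19‰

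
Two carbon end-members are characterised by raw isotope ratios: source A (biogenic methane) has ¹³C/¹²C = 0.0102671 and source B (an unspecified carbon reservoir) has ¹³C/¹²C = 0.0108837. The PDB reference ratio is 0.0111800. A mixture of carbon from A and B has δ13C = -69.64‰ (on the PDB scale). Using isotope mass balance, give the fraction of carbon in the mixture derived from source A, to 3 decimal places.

δ_A = (0.0102671/0.0111800 − 1)×1000 = (0.918345 − 1)×1000 = -81.655‰
δ_B = (0.0108837/0.0111800 − 1)×1000 = (0.973497 − 1)×1000 = -26.503‰
f_A = (δ_mix − δ_B)/(δ_A − δ_B) = (-69.64 − (-26.503))/(-81.655 − (-26.503))
f_A = -43.137 / -55.152 = 0.7822

0.782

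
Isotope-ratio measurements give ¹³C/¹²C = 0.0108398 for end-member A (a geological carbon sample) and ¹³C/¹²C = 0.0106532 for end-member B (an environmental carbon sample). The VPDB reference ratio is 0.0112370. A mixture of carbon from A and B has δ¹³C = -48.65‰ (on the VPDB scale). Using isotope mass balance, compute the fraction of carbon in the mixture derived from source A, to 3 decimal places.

0.199

δ_A = (0.0108398/0.0112370 − 1)×1000 = (0.964652 − 1)×1000 = -35.348‰
δ_B = (0.0106532/0.0112370 − 1)×1000 = (0.948047 − 1)×1000 = -51.953‰
f_A = (δ_mix − δ_B)/(δ_A − δ_B) = (-48.65 − (-51.953))/(-35.348 − (-51.953))
f_A = 3.303 / 16.606 = 0.1989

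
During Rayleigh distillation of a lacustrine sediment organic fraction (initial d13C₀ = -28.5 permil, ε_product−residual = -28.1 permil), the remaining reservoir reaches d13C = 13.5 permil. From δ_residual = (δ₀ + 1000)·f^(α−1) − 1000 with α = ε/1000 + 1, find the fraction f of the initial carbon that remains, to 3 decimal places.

α − 1 = ε/1000 = -0.0281
(δ_res + 1000)/(δ₀ + 1000) = (13.5 + 1000)/(-28.5 + 1000) = 1013.5/971.5 = 1.043232
f = 1.043232^(1/-0.0281) = exp(ln(1.043232)/-0.0281) = exp(0.04232/-0.0281)
f = exp(-1.5062) = 0.2218

0.222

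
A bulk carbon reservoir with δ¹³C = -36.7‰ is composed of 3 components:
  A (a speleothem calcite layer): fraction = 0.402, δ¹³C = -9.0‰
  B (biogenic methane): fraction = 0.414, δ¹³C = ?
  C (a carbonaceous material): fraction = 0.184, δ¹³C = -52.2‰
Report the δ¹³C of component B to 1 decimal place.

Isotope mass balance: δ_bulk = Σ fᵢ·δᵢ.
-36.7 = 0.402×(-9.0) + 0.414×δ_B + 0.184×(-52.2)
0.414·δ_B = -36.7 − (-13.223) = -23.477
δ_B = -23.477 / 0.414 = -56.71‰

-56.7‰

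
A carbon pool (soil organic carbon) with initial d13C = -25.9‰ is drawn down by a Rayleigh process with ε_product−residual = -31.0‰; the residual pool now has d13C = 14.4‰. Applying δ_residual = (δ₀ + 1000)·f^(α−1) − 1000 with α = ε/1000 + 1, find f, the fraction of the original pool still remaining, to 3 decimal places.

α − 1 = ε/1000 = -0.0310
(δ_res + 1000)/(δ₀ + 1000) = (14.4 + 1000)/(-25.9 + 1000) = 1014.4/974.1 = 1.041372
f = 1.041372^(1/-0.0310) = exp(ln(1.041372)/-0.0310) = exp(0.04054/-0.0310)
f = exp(-1.3077) = 0.2704

0.270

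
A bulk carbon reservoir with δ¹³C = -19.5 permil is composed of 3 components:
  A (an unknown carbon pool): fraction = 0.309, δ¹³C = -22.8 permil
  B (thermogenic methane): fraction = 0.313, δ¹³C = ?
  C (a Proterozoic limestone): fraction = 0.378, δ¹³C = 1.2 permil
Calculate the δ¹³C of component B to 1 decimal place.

Isotope mass balance: δ_bulk = Σ fᵢ·δᵢ.
-19.5 = 0.309×(-22.8) + 0.313×δ_B + 0.378×(1.2)
0.313·δ_B = -19.5 − (-6.592) = -12.908
δ_B = -12.908 / 0.313 = -41.24 permil

-41.2 permil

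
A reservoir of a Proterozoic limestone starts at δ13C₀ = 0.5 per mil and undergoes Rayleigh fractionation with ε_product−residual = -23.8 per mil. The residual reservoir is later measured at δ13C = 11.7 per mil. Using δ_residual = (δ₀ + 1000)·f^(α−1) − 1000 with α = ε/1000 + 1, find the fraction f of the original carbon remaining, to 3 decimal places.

α − 1 = ε/1000 = -0.0238
(δ_res + 1000)/(δ₀ + 1000) = (11.7 + 1000)/(0.5 + 1000) = 1011.7/1000.5 = 1.011194
f = 1.011194^(1/-0.0238) = exp(ln(1.011194)/-0.0238) = exp(0.01113/-0.0238)
f = exp(-0.4677) = 0.6264

0.626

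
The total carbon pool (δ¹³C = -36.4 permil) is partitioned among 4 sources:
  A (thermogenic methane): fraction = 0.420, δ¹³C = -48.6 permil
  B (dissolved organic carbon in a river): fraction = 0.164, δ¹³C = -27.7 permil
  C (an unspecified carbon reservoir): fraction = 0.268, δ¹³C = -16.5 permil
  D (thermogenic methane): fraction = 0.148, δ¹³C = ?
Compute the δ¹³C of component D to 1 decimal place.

-47.5 permil

Isotope mass balance: δ_bulk = Σ fᵢ·δᵢ.
-36.4 = 0.420×(-48.6) + 0.164×(-27.7) + 0.268×(-16.5) + 0.148×δ_D
0.148·δ_D = -36.4 − (-29.377) = -7.023
δ_D = -7.023 / 0.148 = -47.45 permil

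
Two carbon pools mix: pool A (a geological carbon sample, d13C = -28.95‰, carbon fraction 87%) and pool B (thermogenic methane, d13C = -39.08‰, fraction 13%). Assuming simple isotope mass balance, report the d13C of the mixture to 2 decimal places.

-30.27‰

δ_mix = f_A·δ_A + f_B·δ_B
δ_mix = 0.87 × (-28.95) + 0.13 × (-39.08)
δ_mix = -25.186 + -5.080 = -30.267‰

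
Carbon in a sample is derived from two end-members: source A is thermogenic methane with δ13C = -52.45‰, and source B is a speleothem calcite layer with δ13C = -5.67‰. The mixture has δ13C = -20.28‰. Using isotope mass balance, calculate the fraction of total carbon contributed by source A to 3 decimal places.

0.312

δ_mix = f_A·δ_A + (1 − f_A)·δ_B  ⇒  f_A = (δ_mix − δ_B)/(δ_A − δ_B)
f_A = (-20.28 − (-5.67)) / (-52.45 − (-5.67))
f_A = -14.61 / -46.78 = 0.3123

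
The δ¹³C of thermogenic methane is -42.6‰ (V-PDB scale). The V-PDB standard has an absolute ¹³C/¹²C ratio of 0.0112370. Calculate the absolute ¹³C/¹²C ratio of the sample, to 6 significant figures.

R_sample = R_standard × (δ¹³C/1000 + 1)
R_sample = 0.0112370 × (-42.6/1000 + 1) = 0.0112370 × 0.957400
R_sample = 0.0107583

0.0107583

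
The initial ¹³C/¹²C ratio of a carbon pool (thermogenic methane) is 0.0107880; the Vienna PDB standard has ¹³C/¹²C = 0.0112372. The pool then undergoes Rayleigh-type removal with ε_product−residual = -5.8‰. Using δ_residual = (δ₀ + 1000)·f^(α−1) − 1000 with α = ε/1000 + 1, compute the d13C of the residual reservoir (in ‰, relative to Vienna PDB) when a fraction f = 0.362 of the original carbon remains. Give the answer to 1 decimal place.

δ₀ = (0.0107880/0.0112372 − 1)×1000 = (0.960026 − 1)×1000 = -39.974‰
α − 1 = ε/1000 = -0.0058
f^(α−1) = 0.362^(-0.0058) = 1.005911
δ_res = (-39.974 + 1000) × 1.005911 − 1000 = 965.700 − 1000 = -34.30‰

-34.3‰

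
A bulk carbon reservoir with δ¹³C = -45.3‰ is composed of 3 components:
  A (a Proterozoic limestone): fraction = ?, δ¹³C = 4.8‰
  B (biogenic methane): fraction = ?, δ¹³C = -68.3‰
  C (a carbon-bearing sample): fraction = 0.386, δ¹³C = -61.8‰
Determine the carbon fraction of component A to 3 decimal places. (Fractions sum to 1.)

0.280

Let f_A and f_B be the unknown fractions; fractions sum to 1 so f_A + f_B = 0.614.
Mass balance: Σ fᵢ·δᵢ = δ_bulk ⇒ f_A·(4.8) + f_B·(-68.3) = -45.3 − (-23.855) = -21.445
Substitute f_B = 0.614 − f_A:
f_A·(4.8 − -68.3) = -21.445 − 0.614×(-68.3) = 20.491
f_A = 20.491 / 73.1 = 0.2803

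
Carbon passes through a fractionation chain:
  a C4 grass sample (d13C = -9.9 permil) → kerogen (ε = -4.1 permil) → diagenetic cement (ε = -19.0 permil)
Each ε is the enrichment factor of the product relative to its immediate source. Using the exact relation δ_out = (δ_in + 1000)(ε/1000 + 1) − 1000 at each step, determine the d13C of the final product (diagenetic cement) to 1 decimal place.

-32.7 permil

step 1: δ = (-9.90 + 1000)·(-4.1/1000 + 1) − 1000 = -13.96 permil
step 2: δ = (-13.96 + 1000)·(-19.0/1000 + 1) − 1000 = -32.69 permil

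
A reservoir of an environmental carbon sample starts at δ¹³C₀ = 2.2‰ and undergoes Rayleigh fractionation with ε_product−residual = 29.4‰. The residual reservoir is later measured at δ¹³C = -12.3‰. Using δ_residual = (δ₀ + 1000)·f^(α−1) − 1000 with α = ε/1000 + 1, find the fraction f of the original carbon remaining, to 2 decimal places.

0.61

α − 1 = ε/1000 = 0.0294
(δ_res + 1000)/(δ₀ + 1000) = (-12.3 + 1000)/(2.2 + 1000) = 987.7/1002.2 = 0.985532
f = 0.985532^(1/0.0294) = exp(ln(0.985532)/0.0294) = exp(-0.01457/0.0294)
f = exp(-0.4957) = 0.6091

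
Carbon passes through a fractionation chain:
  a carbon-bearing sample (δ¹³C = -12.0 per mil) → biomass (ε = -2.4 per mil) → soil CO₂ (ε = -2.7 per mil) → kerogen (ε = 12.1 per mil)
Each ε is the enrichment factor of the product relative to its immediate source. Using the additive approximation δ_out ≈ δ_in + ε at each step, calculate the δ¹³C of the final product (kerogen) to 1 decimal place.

step 1: δ ≈ -12.0 + (-2.4) = -14.4 per mil
step 2: δ ≈ -14.4 + (-2.7) = -17.1 per mil
step 3: δ ≈ -17.1 + (12.1) = -5.0 per mil

-5.0 per mil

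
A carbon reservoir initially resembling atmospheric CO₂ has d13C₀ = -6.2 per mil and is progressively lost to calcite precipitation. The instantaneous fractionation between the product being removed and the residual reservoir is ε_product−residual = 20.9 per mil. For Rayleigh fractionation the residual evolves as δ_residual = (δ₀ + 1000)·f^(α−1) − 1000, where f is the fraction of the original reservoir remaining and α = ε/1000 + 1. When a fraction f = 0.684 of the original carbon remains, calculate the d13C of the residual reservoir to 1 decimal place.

-14.1 per mil

Rayleigh residual: δ_res = (δ₀ + 1000)·f^(α−1) − 1000
α = ε/1000 + 1 = 1.02090, so α − 1 = 0.02090
f^(α−1) = 0.684^(0.02090) = 0.992094
δ_res = (-6.2 + 1000) × 0.992094 − 1000 = 985.943 − 1000 = -14.06 per mil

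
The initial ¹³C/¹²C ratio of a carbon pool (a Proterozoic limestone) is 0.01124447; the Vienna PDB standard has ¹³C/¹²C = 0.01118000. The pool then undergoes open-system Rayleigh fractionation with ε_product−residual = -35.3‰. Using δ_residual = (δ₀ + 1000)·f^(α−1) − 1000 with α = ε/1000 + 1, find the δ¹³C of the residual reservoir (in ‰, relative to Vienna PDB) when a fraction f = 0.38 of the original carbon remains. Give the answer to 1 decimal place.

δ₀ = (0.01124447/0.01118000 − 1)×1000 = (1.005767 − 1)×1000 = 5.767‰
α − 1 = ε/1000 = -0.0353
f^(α−1) = 0.38^(-0.0353) = 1.034746
δ_res = (5.767 + 1000) × 1.034746 − 1000 = 1040.713 − 1000 = 40.71‰

40.7‰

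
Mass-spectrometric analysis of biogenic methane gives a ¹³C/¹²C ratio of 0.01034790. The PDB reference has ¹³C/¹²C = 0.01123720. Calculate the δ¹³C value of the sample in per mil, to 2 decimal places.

δ¹³C = (R_sample / R_standard − 1) × 1000
R_sample / R_standard = 0.01034790 / 0.01123720 = 0.920861
δ¹³C = (0.920861 − 1) × 1000 = -79.139 per mil

-79.14 per mil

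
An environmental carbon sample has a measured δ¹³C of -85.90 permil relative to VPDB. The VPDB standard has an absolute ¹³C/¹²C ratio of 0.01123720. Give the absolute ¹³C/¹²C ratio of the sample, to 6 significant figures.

R_sample = R_standard × (δ¹³C/1000 + 1)
R_sample = 0.01123720 × (-85.90/1000 + 1) = 0.01123720 × 0.914100
R_sample = 0.0102719

0.0102719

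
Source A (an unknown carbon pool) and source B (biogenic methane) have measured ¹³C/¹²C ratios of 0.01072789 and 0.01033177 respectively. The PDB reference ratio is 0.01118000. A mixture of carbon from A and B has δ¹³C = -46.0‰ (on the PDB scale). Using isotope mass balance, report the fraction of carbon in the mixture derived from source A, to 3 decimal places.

δ_A = (0.01072789/0.01118000 − 1)×1000 = (0.959561 − 1)×1000 = -40.439‰
δ_B = (0.01033177/0.01118000 − 1)×1000 = (0.924130 − 1)×1000 = -75.870‰
f_A = (δ_mix − δ_B)/(δ_A − δ_B) = (-46.0 − (-75.870))/(-40.439 − (-75.870))
f_A = 29.870 / 35.431 = 0.8431

0.843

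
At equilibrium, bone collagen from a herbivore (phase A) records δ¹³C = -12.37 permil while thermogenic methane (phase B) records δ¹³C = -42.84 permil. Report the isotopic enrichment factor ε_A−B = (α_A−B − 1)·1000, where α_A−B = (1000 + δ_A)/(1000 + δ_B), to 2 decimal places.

α_A−B = (1000 + -12.37) / (1000 + -42.84) = 987.63 / 957.16 = 1.031834
ε_A−B = (1.031834 − 1) × 1000 = 31.834 permil
(The approximation ε ≈ δ_A − δ_B would give 30.47 permil.)

31.83 permil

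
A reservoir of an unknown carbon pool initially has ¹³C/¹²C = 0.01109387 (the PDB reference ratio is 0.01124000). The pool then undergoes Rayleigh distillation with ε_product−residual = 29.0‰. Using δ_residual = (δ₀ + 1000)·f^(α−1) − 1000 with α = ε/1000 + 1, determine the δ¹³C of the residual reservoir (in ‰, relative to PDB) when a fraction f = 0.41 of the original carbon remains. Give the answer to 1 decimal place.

δ₀ = (0.01109387/0.01124000 − 1)×1000 = (0.986999 − 1)×1000 = -13.001‰
α − 1 = ε/1000 = 0.0290
f^(α−1) = 0.41^(0.0290) = 0.974475
δ_res = (-13.001 + 1000) × 0.974475 − 1000 = 961.806 − 1000 = -38.19‰

-38.2‰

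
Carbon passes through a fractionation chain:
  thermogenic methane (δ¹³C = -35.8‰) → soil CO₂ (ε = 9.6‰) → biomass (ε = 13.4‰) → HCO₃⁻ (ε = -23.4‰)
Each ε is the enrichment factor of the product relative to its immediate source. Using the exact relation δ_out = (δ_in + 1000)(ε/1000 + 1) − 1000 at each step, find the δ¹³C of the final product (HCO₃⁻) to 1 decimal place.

step 1: δ = (-35.80 + 1000)·(9.6/1000 + 1) − 1000 = -26.54‰
step 2: δ = (-26.54 + 1000)·(13.4/1000 + 1) − 1000 = -13.50‰
step 3: δ = (-13.50 + 1000)·(-23.4/1000 + 1) − 1000 = -36.58‰

-36.6‰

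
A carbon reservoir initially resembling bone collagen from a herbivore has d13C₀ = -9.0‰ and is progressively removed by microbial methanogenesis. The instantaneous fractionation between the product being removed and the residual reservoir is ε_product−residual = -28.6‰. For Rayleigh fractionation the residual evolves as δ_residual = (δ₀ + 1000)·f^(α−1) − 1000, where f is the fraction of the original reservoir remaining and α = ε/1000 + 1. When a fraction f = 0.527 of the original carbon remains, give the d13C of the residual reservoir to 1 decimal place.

Rayleigh residual: δ_res = (δ₀ + 1000)·f^(α−1) − 1000
α = ε/1000 + 1 = 0.97140, so α − 1 = -0.02860
f^(α−1) = 0.527^(-0.02860) = 1.018489
δ_res = (-9.0 + 1000) × 1.018489 − 1000 = 1009.322 − 1000 = 9.32‰

9.3‰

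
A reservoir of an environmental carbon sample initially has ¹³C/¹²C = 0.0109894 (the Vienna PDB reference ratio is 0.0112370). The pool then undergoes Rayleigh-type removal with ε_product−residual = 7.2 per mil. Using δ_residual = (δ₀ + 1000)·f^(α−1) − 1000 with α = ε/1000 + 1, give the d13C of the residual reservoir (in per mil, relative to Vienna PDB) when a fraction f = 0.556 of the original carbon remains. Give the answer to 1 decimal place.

-26.2 per mil

δ₀ = (0.0109894/0.0112370 − 1)×1000 = (0.977966 − 1)×1000 = -22.034 per mil
α − 1 = ε/1000 = 0.0072
f^(α−1) = 0.556^(0.0072) = 0.995783
δ_res = (-22.034 + 1000) × 0.995783 − 1000 = 973.841 − 1000 = -26.16 per mil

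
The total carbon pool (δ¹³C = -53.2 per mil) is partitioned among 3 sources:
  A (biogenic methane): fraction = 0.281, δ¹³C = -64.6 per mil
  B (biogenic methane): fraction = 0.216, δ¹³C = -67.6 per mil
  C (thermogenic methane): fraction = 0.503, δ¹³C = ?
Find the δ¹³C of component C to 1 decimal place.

Isotope mass balance: δ_bulk = Σ fᵢ·δᵢ.
-53.2 = 0.281×(-64.6) + 0.216×(-67.6) + 0.503×δ_C
0.503·δ_C = -53.2 − (-32.754) = -20.446
δ_C = -20.446 / 0.503 = -40.65 per mil

-40.6 per mil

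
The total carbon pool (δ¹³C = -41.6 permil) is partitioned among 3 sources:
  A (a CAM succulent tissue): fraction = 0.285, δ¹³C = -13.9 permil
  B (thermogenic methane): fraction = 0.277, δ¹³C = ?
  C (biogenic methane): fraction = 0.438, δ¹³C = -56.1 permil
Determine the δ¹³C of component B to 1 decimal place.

Isotope mass balance: δ_bulk = Σ fᵢ·δᵢ.
-41.6 = 0.285×(-13.9) + 0.277×δ_B + 0.438×(-56.1)
0.277·δ_B = -41.6 − (-28.533) = -13.067
δ_B = -13.067 / 0.277 = -47.17 permil

-47.2 permil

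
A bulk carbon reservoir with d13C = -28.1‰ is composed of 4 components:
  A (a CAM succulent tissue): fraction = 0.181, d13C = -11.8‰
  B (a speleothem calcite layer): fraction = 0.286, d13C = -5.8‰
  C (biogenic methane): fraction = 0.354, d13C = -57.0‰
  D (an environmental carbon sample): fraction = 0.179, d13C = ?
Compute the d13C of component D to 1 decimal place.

-23.1‰

Isotope mass balance: δ_bulk = Σ fᵢ·δᵢ.
-28.1 = 0.181×(-11.8) + 0.286×(-5.8) + 0.354×(-57.0) + 0.179×δ_D
0.179·δ_D = -28.1 − (-23.973) = -4.127
δ_D = -4.127 / 0.179 = -23.06‰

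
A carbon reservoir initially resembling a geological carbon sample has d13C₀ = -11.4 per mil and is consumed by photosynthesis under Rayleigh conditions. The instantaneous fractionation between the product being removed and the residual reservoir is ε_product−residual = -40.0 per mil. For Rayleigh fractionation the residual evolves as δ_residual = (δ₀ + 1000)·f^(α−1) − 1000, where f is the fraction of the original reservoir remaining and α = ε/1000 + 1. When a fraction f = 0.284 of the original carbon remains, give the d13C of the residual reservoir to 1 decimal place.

39.7 per mil

Rayleigh residual: δ_res = (δ₀ + 1000)·f^(α−1) − 1000
α = ε/1000 + 1 = 0.96000, so α − 1 = -0.04000
f^(α−1) = 0.284^(-0.04000) = 1.051640
δ_res = (-11.4 + 1000) × 1.051640 − 1000 = 1039.652 − 1000 = 39.65 per mil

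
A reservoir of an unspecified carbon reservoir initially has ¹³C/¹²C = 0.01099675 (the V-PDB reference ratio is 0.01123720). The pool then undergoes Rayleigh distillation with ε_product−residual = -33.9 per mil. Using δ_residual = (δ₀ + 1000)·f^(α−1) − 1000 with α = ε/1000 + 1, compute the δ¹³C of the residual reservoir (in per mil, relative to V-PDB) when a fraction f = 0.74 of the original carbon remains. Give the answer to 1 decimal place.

δ₀ = (0.01099675/0.01123720 − 1)×1000 = (0.978602 − 1)×1000 = -21.398 per mil
α − 1 = ε/1000 = -0.0339
f^(α−1) = 0.74^(-0.0339) = 1.010260
δ_res = (-21.398 + 1000) × 1.010260 − 1000 = 988.643 − 1000 = -11.36 per mil

-11.4 per mil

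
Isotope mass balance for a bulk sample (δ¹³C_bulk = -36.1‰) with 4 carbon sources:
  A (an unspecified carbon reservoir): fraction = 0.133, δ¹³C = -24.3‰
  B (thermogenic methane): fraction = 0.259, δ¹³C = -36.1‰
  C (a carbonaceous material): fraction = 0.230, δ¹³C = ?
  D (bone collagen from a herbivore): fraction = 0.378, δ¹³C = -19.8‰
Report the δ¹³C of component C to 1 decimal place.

Isotope mass balance: δ_bulk = Σ fᵢ·δᵢ.
-36.1 = 0.133×(-24.3) + 0.259×(-36.1) + 0.230×δ_C + 0.378×(-19.8)
0.230·δ_C = -36.1 − (-20.066) = -16.034
δ_C = -16.034 / 0.230 = -69.71‰

-69.7‰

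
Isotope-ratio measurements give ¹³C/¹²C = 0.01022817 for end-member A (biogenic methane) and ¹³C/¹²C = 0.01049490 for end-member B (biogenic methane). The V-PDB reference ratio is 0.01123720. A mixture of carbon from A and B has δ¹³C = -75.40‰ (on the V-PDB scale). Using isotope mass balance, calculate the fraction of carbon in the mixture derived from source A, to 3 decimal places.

0.394

δ_A = (0.01022817/0.01123720 − 1)×1000 = (0.910206 − 1)×1000 = -89.794‰
δ_B = (0.01049490/0.01123720 − 1)×1000 = (0.933943 − 1)×1000 = -66.057‰
f_A = (δ_mix − δ_B)/(δ_A − δ_B) = (-75.40 − (-66.057))/(-89.794 − (-66.057))
f_A = -9.343 / -23.736 = 0.3936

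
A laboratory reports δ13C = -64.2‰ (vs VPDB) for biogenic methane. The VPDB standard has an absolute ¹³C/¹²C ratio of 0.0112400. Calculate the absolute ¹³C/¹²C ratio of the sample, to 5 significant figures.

0.010518

R_sample = R_standard × (δ13C/1000 + 1)
R_sample = 0.0112400 × (-64.2/1000 + 1) = 0.0112400 × 0.935800
R_sample = 0.0105184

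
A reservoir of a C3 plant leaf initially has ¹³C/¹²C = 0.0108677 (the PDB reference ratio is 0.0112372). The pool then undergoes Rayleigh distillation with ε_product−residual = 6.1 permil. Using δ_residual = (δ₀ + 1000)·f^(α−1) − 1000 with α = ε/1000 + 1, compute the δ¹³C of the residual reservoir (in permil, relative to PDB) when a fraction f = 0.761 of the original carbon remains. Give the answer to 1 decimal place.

δ₀ = (0.0108677/0.0112372 − 1)×1000 = (0.967118 − 1)×1000 = -32.882 permil
α − 1 = ε/1000 = 0.0061
f^(α−1) = 0.761^(0.0061) = 0.998335
δ_res = (-32.882 + 1000) × 0.998335 − 1000 = 965.508 − 1000 = -34.49 permil

-34.5 permil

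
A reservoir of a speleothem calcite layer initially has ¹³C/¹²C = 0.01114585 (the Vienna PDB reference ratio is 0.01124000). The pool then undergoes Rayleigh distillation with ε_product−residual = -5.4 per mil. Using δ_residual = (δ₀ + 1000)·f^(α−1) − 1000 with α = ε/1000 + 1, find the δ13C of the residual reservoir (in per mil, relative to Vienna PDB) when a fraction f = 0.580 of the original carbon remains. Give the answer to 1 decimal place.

-5.5 per mil

δ₀ = (0.01114585/0.01124000 − 1)×1000 = (0.991624 − 1)×1000 = -8.376 per mil
α − 1 = ε/1000 = -0.0054
f^(α−1) = 0.580^(-0.0054) = 1.002946
δ_res = (-8.376 + 1000) × 1.002946 − 1000 = 994.545 − 1000 = -5.46 per mil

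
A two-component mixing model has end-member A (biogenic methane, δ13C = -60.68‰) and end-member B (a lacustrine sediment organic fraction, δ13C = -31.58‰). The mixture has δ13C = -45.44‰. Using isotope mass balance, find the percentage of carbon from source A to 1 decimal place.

47.6%

δ_mix = f_A·δ_A + (1 − f_A)·δ_B  ⇒  f_A = (δ_mix − δ_B)/(δ_A − δ_B)
f_A = (-45.44 − (-31.58)) / (-60.68 − (-31.58))
f_A = -13.86 / -29.10 = 0.4763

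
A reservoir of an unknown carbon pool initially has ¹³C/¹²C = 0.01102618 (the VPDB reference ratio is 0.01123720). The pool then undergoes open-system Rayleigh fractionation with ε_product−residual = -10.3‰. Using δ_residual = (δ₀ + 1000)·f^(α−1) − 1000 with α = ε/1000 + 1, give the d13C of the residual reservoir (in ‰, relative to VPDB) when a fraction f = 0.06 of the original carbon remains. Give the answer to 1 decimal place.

10.1‰

δ₀ = (0.01102618/0.01123720 − 1)×1000 = (0.981221 − 1)×1000 = -18.779‰
α − 1 = ε/1000 = -0.0103
f^(α−1) = 0.06^(-0.0103) = 1.029402
δ_res = (-18.779 + 1000) × 1.029402 − 1000 = 1010.071 − 1000 = 10.07‰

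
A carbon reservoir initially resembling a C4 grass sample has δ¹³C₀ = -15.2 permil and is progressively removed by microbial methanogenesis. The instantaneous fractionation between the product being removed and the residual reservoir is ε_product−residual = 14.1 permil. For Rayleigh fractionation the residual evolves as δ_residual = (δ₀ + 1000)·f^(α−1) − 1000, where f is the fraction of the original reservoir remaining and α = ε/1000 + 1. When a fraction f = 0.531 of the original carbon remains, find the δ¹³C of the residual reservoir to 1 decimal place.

Rayleigh residual: δ_res = (δ₀ + 1000)·f^(α−1) − 1000
α = ε/1000 + 1 = 1.01410, so α − 1 = 0.01410
f^(α−1) = 0.531^(0.01410) = 0.991115
δ_res = (-15.2 + 1000) × 0.991115 − 1000 = 976.050 − 1000 = -23.95 permil

-24.0 permil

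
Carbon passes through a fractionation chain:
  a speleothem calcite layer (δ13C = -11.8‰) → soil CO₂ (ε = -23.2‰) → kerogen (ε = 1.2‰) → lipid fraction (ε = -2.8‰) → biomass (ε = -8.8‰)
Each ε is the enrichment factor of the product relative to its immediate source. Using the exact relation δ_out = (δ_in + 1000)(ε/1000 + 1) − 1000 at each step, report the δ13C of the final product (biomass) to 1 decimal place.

step 1: δ = (-11.80 + 1000)·(-23.2/1000 + 1) − 1000 = -34.73‰
step 2: δ = (-34.73 + 1000)·(1.2/1000 + 1) − 1000 = -33.57‰
step 3: δ = (-33.57 + 1000)·(-2.8/1000 + 1) − 1000 = -36.27‰
step 4: δ = (-36.27 + 1000)·(-8.8/1000 + 1) − 1000 = -44.75‰

-44.8‰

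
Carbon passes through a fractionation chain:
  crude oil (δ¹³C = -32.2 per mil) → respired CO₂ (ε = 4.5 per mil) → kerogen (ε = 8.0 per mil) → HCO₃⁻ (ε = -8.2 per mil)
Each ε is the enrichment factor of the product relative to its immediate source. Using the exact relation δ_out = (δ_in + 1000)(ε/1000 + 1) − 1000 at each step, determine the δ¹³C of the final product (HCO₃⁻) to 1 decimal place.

-28.1 per mil

step 1: δ = (-32.20 + 1000)·(4.5/1000 + 1) − 1000 = -27.84 per mil
step 2: δ = (-27.84 + 1000)·(8.0/1000 + 1) − 1000 = -20.07 per mil
step 3: δ = (-20.07 + 1000)·(-8.2/1000 + 1) − 1000 = -28.10 per mil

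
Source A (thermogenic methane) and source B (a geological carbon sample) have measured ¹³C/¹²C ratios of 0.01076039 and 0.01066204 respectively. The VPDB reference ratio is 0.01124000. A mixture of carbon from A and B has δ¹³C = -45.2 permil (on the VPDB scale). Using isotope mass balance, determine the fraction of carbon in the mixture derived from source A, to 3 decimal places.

δ_A = (0.01076039/0.01124000 − 1)×1000 = (0.957330 − 1)×1000 = -42.670 permil
δ_B = (0.01066204/0.01124000 − 1)×1000 = (0.948580 − 1)×1000 = -51.420 permil
f_A = (δ_mix − δ_B)/(δ_A − δ_B) = (-45.2 − (-51.420))/(-42.670 − (-51.420))
f_A = 6.220 / 8.750 = 0.7108

0.711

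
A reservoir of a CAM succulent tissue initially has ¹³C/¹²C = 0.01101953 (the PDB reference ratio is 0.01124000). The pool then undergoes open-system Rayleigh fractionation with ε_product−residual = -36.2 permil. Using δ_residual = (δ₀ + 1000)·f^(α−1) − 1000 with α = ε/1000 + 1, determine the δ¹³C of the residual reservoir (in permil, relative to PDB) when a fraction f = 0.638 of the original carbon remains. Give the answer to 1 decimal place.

-3.5 permil

δ₀ = (0.01101953/0.01124000 − 1)×1000 = (0.980385 − 1)×1000 = -19.615 permil
α − 1 = ε/1000 = -0.0362
f^(α−1) = 0.638^(-0.0362) = 1.016402
δ_res = (-19.615 + 1000) × 1.016402 − 1000 = 996.465 − 1000 = -3.53 permil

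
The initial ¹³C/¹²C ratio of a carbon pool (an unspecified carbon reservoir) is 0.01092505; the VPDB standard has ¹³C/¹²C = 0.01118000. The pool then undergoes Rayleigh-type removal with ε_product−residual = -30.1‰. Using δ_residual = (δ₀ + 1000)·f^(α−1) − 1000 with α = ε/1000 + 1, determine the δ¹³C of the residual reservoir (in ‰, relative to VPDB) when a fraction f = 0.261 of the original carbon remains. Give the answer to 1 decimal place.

17.5‰

δ₀ = (0.01092505/0.01118000 − 1)×1000 = (0.977196 − 1)×1000 = -22.804‰
α − 1 = ε/1000 = -0.0301
f^(α−1) = 0.261^(-0.0301) = 1.041260
δ_res = (-22.804 + 1000) × 1.041260 − 1000 = 1017.515 − 1000 = 17.51‰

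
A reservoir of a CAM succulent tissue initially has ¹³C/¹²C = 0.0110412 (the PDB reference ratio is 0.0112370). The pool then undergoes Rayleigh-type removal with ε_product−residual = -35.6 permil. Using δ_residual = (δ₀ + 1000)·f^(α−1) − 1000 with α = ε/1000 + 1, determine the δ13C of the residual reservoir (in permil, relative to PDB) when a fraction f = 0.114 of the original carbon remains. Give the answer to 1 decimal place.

61.5 permil

δ₀ = (0.0110412/0.0112370 − 1)×1000 = (0.982575 − 1)×1000 = -17.425 permil
α − 1 = ε/1000 = -0.0356
f^(α−1) = 0.114^(-0.0356) = 1.080374
δ_res = (-17.425 + 1000) × 1.080374 − 1000 = 1061.549 − 1000 = 61.55 permil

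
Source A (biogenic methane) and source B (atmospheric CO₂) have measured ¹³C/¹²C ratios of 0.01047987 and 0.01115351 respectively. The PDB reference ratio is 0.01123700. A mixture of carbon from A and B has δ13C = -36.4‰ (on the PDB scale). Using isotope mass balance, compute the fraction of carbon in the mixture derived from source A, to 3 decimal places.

δ_A = (0.01047987/0.01123700 − 1)×1000 = (0.932622 − 1)×1000 = -67.378‰
δ_B = (0.01115351/0.01123700 − 1)×1000 = (0.992570 − 1)×1000 = -7.430‰
f_A = (δ_mix − δ_B)/(δ_A − δ_B) = (-36.4 − (-7.430))/(-67.378 − (-7.430))
f_A = -28.970 / -59.948 = 0.4833

0.483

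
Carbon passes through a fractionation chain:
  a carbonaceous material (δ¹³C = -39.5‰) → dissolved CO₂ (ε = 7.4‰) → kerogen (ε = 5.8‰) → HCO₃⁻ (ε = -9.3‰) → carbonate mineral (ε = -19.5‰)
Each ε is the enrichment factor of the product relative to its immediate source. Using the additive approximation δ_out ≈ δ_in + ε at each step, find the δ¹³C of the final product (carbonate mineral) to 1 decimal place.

step 1: δ ≈ -39.5 + (7.4) = -32.1‰
step 2: δ ≈ -32.1 + (5.8) = -26.3‰
step 3: δ ≈ -26.3 + (-9.3) = -35.6‰
step 4: δ ≈ -35.6 + (-19.5) = -55.1‰

-55.1‰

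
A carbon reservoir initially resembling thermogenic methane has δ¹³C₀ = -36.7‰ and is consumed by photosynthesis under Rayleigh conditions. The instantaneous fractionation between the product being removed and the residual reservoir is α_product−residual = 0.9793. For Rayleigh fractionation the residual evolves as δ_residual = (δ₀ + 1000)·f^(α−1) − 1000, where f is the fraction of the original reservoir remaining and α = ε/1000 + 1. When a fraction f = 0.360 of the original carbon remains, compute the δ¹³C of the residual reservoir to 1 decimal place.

-16.1‰

Rayleigh residual: δ_res = (δ₀ + 1000)·f^(α−1) − 1000
α − 1 = -0.02070
f^(α−1) = 0.360^(-0.02070) = 1.021373
δ_res = (-36.7 + 1000) × 1.021373 − 1000 = 983.889 − 1000 = -16.11‰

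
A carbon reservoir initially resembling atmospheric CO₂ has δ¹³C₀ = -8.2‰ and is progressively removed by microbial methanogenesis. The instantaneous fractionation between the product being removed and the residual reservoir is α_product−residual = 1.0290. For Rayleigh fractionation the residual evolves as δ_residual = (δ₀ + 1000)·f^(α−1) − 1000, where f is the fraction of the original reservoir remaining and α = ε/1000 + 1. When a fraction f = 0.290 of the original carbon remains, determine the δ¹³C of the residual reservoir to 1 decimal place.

-43.2‰

Rayleigh residual: δ_res = (δ₀ + 1000)·f^(α−1) − 1000
α − 1 = 0.02900
f^(α−1) = 0.290^(0.02900) = 0.964738
δ_res = (-8.2 + 1000) × 0.964738 − 1000 = 956.827 − 1000 = -43.17‰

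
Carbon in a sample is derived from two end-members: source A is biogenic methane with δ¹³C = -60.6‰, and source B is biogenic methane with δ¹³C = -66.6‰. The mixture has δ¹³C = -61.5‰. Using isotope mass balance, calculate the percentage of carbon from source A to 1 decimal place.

δ_mix = f_A·δ_A + (1 − f_A)·δ_B  ⇒  f_A = (δ_mix − δ_B)/(δ_A − δ_B)
f_A = (-61.5 − (-66.6)) / (-60.6 − (-66.6))
f_A = 5.1 / 6.0 = 0.8500

85.0%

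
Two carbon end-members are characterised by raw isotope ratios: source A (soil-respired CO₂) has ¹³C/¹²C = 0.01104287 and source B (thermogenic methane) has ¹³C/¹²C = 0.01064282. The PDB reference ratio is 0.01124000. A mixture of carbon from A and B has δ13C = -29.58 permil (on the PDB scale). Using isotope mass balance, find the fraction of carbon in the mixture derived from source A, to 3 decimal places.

0.662

δ_A = (0.01104287/0.01124000 − 1)×1000 = (0.982462 − 1)×1000 = -17.538 permil
δ_B = (0.01064282/0.01124000 − 1)×1000 = (0.946870 − 1)×1000 = -53.130 permil
f_A = (δ_mix − δ_B)/(δ_A − δ_B) = (-29.58 − (-53.130))/(-17.538 − (-53.130))
f_A = 23.550 / 35.592 = 0.6617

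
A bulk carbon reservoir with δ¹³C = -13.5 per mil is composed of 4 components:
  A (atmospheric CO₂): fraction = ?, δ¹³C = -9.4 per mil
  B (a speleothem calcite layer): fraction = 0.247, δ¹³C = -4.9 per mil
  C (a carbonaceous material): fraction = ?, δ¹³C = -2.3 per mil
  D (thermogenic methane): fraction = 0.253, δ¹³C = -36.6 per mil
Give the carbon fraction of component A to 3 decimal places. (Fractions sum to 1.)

Let f_A and f_C be the unknown fractions; fractions sum to 1 so f_A + f_C = 0.500.
Mass balance: Σ fᵢ·δᵢ = δ_bulk ⇒ f_A·(-9.4) + f_C·(-2.3) = -13.5 − (-10.470) = -3.030
Substitute f_C = 0.500 − f_A:
f_A·(-9.4 − -2.3) = -3.030 − 0.500×(-2.3) = -1.880
f_A = -1.880 / -7.1 = 0.2648

0.265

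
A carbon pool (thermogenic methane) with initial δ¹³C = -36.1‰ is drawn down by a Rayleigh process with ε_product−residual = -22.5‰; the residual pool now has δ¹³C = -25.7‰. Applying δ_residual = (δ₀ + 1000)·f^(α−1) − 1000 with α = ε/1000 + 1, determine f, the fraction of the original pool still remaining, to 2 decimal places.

α − 1 = ε/1000 = -0.0225
(δ_res + 1000)/(δ₀ + 1000) = (-25.7 + 1000)/(-36.1 + 1000) = 974.3/963.9 = 1.010790
f = 1.010790^(1/-0.0225) = exp(ln(1.010790)/-0.0225) = exp(0.01073/-0.0225)
f = exp(-0.4770) = 0.6207

0.62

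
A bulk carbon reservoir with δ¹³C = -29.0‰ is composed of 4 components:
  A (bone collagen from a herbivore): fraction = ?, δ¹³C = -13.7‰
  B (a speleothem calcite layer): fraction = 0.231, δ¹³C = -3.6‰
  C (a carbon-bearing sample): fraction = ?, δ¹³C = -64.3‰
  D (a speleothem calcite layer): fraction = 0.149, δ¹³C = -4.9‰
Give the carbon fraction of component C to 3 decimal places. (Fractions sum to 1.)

0.374

Let f_C and f_A be the unknown fractions; fractions sum to 1 so f_C + f_A = 0.620.
Mass balance: Σ fᵢ·δᵢ = δ_bulk ⇒ f_C·(-64.3) + f_A·(-13.7) = -29.0 − (-1.562) = -27.438
Substitute f_A = 0.620 − f_C:
f_C·(-64.3 − -13.7) = -27.438 − 0.620×(-13.7) = -18.944
f_C = -18.944 / -50.6 = 0.3744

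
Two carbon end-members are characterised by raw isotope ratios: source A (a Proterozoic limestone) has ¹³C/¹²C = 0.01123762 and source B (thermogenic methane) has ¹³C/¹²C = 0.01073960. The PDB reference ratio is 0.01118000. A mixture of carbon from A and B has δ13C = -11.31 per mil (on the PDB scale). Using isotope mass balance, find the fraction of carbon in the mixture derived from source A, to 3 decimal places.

δ_A = (0.01123762/0.01118000 − 1)×1000 = (1.005154 − 1)×1000 = 5.154 per mil
δ_B = (0.01073960/0.01118000 − 1)×1000 = (0.960608 − 1)×1000 = -39.392 per mil
f_A = (δ_mix − δ_B)/(δ_A − δ_B) = (-11.31 − (-39.392))/(5.154 − (-39.392))
f_A = 28.082 / 44.546 = 0.6304

0.630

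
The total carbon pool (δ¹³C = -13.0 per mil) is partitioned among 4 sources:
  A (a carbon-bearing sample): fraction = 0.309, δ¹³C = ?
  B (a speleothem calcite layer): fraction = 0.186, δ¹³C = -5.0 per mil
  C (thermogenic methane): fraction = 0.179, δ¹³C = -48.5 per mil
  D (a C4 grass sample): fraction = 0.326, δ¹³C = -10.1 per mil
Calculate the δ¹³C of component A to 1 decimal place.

-0.3 per mil

Isotope mass balance: δ_bulk = Σ fᵢ·δᵢ.
-13.0 = 0.309×δ_A + 0.186×(-5.0) + 0.179×(-48.5) + 0.326×(-10.1)
0.309·δ_A = -13.0 − (-12.904) = -0.096
δ_A = -0.096 / 0.309 = -0.31 per mil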